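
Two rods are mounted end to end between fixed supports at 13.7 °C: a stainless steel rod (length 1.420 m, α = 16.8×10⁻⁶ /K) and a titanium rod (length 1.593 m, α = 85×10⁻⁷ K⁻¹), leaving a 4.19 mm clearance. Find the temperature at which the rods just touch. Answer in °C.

Gap closes when ΔL₁ + ΔL₂ = 4.19 mm = 4.19×10⁻³ m
(α₁L₁ + α₂L₂)ΔT = g
α₁L₁ + α₂L₂ = 16.8×10⁻⁶×1.420 + 85×10⁻⁷×1.593 = 3.73965×10⁻⁵ m/K
ΔT = 4.19×10⁻³ / 3.73965×10⁻⁵ = 112.04 K
T = 13.7 + 112.04 = 125.74 °C

T = 126 °C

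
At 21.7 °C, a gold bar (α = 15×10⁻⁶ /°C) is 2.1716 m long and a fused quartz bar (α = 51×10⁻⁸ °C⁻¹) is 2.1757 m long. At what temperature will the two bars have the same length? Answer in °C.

T = 152.0 °C

Equal length when α₁L₁ΔT − α₂L₂ΔT = L₂ − L₁ = 4.10×10⁻³ m
α₁L₁ = 3.2574×10⁻⁵, α₂L₂ = 1.109607×10⁻⁶ → Δ(αL) = 3.1464393×10⁻⁵ m/K
ΔT = 4.10×10⁻³ / 3.1464393×10⁻⁵ = 130.306 K, so T = 21.7 + 130.306 = 152.006 °C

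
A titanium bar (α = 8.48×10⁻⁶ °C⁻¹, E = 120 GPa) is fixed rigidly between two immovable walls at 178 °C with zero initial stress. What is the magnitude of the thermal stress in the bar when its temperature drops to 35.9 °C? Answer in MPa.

σ = 145 MPa

Fully constrained: the free strain ε = αΔT is blocked, so σ = Eε = EαΔT.
|ΔT| = 142.1 K
σ = 120×10⁹ × 8.48×10⁻⁶ × 142.1 = 1.45×10⁸ Pa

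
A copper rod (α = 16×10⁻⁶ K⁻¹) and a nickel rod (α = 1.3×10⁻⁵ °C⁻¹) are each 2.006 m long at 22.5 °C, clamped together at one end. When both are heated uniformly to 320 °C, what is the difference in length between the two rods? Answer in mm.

ΔT = 297.5 K
copper: ΔL = 16×10⁻⁶ × 2.006 m × 297.5 = 9.5486×10⁻³ m = 9.5486 mm
nickel: ΔL = 1.3×10⁻⁵ × 2.006 m × 297.5 = 7.7582×10⁻³ m = 7.7582 mm
difference = 9.5486 − 7.7582 = 1.7904 mm

1.79 mm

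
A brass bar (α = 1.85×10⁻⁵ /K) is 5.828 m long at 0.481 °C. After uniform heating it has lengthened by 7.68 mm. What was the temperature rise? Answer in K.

ΔT = 71.2 K

ΔL = αL₀ΔT ⇒ ΔT = ΔL / (αL₀)
ΔT = 7.68×10⁻³ m / (1.85×10⁻⁵ × 5.828 m) = 71.231 K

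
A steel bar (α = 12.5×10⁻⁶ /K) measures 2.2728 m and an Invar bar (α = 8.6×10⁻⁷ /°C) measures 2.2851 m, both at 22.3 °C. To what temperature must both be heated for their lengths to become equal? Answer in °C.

T = 487.4 °C

Equal length when α₁L₁ΔT − α₂L₂ΔT = L₂ − L₁ = 1.23×10⁻² m
α₁L₁ = 2.841×10⁻⁵, α₂L₂ = 1.965186×10⁻⁶ → Δ(αL) = 2.6444814×10⁻⁵ m/K
ΔT = 1.23×10⁻² / 2.6444814×10⁻⁵ = 465.120 K, so T = 22.3 + 465.120 = 487.420 °C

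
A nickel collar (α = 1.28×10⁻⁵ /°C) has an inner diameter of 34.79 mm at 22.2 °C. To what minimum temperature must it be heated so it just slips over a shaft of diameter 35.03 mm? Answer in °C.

T = 561 °C

Required Δd = 35.03 − 34.79 = 0.24 mm
Δd = αd₀ΔT ⇒ ΔT = Δd/(αd₀) = 0.24 / (1.28×10⁻⁵ × 34.79) = 538.95 K
T_min = 22.2 + 538.95 = 561.15 °C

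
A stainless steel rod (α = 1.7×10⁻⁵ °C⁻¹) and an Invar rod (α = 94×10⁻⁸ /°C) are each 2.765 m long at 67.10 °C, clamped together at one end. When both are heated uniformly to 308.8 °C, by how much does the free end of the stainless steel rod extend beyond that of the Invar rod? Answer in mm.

ΔT = 241.70 K
stainless steel: ΔL = 1.7×10⁻⁵ × 2.765 m × 241.70 = 1.1361×10⁻² m = 11.361 mm
Invar: ΔL = 94×10⁻⁸ × 2.765 m × 241.70 = 6.2820×10⁻⁴ m = 0.62820 mm
difference = 11.361 − 0.62820 = 10.7328 mm

10.7 mm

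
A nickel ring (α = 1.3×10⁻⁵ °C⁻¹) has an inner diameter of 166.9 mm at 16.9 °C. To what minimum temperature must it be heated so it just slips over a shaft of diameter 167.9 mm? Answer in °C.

Required Δd = 167.9 − 166.9 = 1.0 mm
Δd = αd₀ΔT ⇒ ΔT = Δd/(αd₀) = 1.0 / (1.3×10⁻⁵ × 166.9) = 460.89 K
T_min = 16.9 + 460.89 = 477.79 °C

T = 478 °C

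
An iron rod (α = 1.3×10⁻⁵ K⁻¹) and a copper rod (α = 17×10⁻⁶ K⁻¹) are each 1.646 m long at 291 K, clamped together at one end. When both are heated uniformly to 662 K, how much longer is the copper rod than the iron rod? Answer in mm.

2.44 mm

ΔT = 371 K
iron: ΔL = 1.3×10⁻⁵ × 1.646 m × 371 = 7.9387×10⁻³ m = 7.9387 mm
copper: ΔL = 17×10⁻⁶ × 1.646 m × 371 = 1.0381×10⁻² m = 10.381 mm
difference = 10.381 − 7.9387 = 2.4423 mm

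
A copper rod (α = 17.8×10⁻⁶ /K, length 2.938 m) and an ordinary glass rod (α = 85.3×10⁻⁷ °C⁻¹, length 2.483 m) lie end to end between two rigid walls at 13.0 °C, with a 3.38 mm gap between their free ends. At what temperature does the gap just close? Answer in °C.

T = 59.0 °C

Gap closes when ΔL₁ + ΔL₂ = 3.38 mm = 3.38×10⁻³ m
(α₁L₁ + α₂L₂)ΔT = g
α₁L₁ + α₂L₂ = 17.8×10⁻⁶×2.938 + 85.3×10⁻⁷×2.483 = 7.347639×10⁻⁵ m/K
ΔT = 3.38×10⁻³ / 7.347639×10⁻⁵ = 46.001 K
T = 13.0 + 46.001 = 59.001 °C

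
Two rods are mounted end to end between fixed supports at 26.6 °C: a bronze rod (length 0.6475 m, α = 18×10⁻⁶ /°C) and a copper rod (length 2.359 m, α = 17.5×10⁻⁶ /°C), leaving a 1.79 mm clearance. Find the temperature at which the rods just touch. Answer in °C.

α₁L₁ = 1.1655×10⁻⁵ m/K, α₂L₂ = 4.12825×10⁻⁵ m/K → total 5.29375×10⁻⁵ m/K
ΔT = g/(α₁L₁+α₂L₂) = 1.79×10⁻³ / 5.29375×10⁻⁵ = 33.813 K
T = 26.6 + 33.813 = 60.413 °C

T = 60.4 °C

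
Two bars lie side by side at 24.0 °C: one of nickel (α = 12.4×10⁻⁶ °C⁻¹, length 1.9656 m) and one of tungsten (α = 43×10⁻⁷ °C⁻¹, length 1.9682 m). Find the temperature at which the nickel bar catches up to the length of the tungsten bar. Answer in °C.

T = 187.4 °C

L₁(1 + α₁ΔT) = L₂(1 + α₂ΔT) ⇒ ΔT = (L₂ − L₁)/(α₁L₁ − α₂L₂)
L₂ − L₁ = 1.9682 − 1.9656 = 2.60×10⁻³ m
α₁L₁ − α₂L₂ = 12.4×10⁻⁶×1.9656 − 43×10⁻⁷×1.9682 = 1.591018×10⁻⁵ m/K
ΔT = 2.60×10⁻³ / 1.591018×10⁻⁵ = 163.417 K
T = 24.0 + 163.417 = 187.417 °C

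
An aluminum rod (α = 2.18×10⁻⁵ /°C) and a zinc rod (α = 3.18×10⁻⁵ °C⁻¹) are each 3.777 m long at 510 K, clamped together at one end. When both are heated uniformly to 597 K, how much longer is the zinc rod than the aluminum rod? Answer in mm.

ΔT = 87 K
aluminum: ΔL = 2.18×10⁻⁵ × 3.777 m × 87 = 7.1635×10⁻³ m = 7.1635 mm
zinc: ΔL = 3.18×10⁻⁵ × 3.777 m × 87 = 1.0449×10⁻² m = 10.449 mm
difference = 10.449 − 7.1635 = 3.2855 mm

3.29 mm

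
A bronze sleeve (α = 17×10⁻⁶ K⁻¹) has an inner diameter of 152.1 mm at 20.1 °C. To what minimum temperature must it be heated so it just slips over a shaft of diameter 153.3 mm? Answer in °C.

T = 484 °C

Required Δd = 153.3 − 152.1 = 1.2 mm
Δd = αd₀ΔT ⇒ ΔT = Δd/(αd₀) = 1.2 / (17×10⁻⁶ × 152.1) = 464.09 K
T_min = 20.1 + 464.09 = 484.19 °C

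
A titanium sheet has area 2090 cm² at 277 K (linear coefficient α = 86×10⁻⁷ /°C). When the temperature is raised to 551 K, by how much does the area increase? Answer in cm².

ΔA = 9.85 cm²

Area coefficient ≈ 2α; |ΔT| = 274 K
ΔA = 2αA₀ΔT = 2(86×10⁻⁷)(2090)(274) = 9.85 cm²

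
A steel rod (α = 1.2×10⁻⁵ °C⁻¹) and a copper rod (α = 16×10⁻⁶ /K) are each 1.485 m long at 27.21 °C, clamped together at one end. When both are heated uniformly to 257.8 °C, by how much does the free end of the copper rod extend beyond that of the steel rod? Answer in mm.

ΔT = 230.59 K
steel: ΔL = 1.2×10⁻⁵ × 1.485 m × 230.59 = 4.1091×10⁻³ m = 4.1091 mm
copper: ΔL = 16×10⁻⁶ × 1.485 m × 230.59 = 5.4788×10⁻³ m = 5.4788 mm
difference = 5.4788 − 4.1091 = 1.3697 mm

1.37 mm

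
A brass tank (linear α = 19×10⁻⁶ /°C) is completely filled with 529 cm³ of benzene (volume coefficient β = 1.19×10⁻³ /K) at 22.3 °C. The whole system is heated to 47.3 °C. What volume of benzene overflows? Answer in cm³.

15.0 cm³

The tank also expands: β_container ≈ 3α = 5.7×10⁻⁵ /K
Net overflow = V₀(β_liq − 3α_cont)ΔT
β − 3α = 1.19×10⁻³ − 5.7×10⁻⁵ = 1.133×10⁻³ /K; ΔT = 25.0 K
ΔV = 529 × 1.133×10⁻³ × 25.0 = 15.0 cm³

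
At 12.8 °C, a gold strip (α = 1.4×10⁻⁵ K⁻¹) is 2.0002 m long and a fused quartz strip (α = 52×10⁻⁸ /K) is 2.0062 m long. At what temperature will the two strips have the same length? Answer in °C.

L₁(1 + α₁ΔT) = L₂(1 + α₂ΔT) ⇒ ΔT = (L₂ − L₁)/(α₁L₁ − α₂L₂)
L₂ − L₁ = 2.0062 − 2.0002 = 6.00×10⁻³ m
α₁L₁ − α₂L₂ = 1.4×10⁻⁵×2.0002 − 52×10⁻⁸×2.0062 = 2.6959576×10⁻⁵ m/K
ΔT = 6.00×10⁻³ / 2.6959576×10⁻⁵ = 222.555 K
T = 12.8 + 222.555 = 235.355 °C

T = 235.4 °C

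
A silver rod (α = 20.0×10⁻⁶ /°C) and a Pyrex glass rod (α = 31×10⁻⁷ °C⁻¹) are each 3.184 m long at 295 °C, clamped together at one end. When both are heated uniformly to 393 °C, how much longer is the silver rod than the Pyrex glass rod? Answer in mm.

ΔT = 98 K
silver: ΔL = 20.0×10⁻⁶ × 3.184 m × 98 = 6.2406×10⁻³ m = 6.2406 mm
Pyrex glass: ΔL = 31×10⁻⁷ × 3.184 m × 98 = 9.6730×10⁻⁴ m = 0.96730 mm
difference = 6.2406 − 0.96730 = 5.2733 mm

5.27 mm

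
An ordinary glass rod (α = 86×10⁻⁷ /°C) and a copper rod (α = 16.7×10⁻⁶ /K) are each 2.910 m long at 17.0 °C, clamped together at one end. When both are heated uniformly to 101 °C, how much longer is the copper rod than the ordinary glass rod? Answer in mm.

1.98 mm

ΔT = 84.0 K
ordinary glass: ΔL = 86×10⁻⁷ × 2.910 m × 84.0 = 2.1022×10⁻³ m = 2.1022 mm
copper: ΔL = 16.7×10⁻⁶ × 2.910 m × 84.0 = 4.0821×10⁻³ m = 4.0821 mm
difference = 4.0821 − 2.1022 = 1.9799 mm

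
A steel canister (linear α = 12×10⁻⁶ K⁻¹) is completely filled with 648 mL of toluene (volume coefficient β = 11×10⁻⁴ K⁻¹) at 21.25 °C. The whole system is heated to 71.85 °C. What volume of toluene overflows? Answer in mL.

The canister also expands: β_container ≈ 3α = 3.6×10⁻⁵ /K
Net overflow = V₀(β_liq − 3α_cont)ΔT
β − 3α = 1.10×10⁻³ − 3.6×10⁻⁵ = 1.064×10⁻³ /K; ΔT = 50.60 K
ΔV = 648 × 1.064×10⁻³ × 50.60 = 34.9 mL

34.9 mL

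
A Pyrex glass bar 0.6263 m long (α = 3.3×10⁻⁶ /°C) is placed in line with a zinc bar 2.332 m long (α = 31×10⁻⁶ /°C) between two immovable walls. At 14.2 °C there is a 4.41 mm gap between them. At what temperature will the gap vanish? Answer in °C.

T = 73.5 °C

Gap closes when ΔL₁ + ΔL₂ = 4.41 mm = 4.41×10⁻³ m
(α₁L₁ + α₂L₂)ΔT = g
α₁L₁ + α₂L₂ = 3.3×10⁻⁶×0.6263 + 31×10⁻⁶×2.332 = 7.435879×10⁻⁵ m/K
ΔT = 4.41×10⁻³ / 7.435879×10⁻⁵ = 59.307 K
T = 14.2 + 59.307 = 73.507 °C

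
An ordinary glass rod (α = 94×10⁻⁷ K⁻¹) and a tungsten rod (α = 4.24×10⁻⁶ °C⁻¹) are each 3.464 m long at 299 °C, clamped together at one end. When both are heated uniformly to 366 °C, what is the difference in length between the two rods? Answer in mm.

1.20 mm

ΔT = 67 K
ordinary glass: ΔL = 94×10⁻⁷ × 3.464 m × 67 = 2.1816×10⁻³ m = 2.1816 mm
tungsten: ΔL = 4.24×10⁻⁶ × 3.464 m × 67 = 9.8405×10⁻⁴ m = 0.98405 mm
difference = 2.1816 − 0.98405 = 1.19755 mm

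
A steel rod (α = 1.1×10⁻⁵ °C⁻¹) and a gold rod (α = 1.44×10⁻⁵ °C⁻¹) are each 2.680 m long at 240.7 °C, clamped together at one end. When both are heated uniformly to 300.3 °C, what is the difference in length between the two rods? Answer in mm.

ΔT = 59.6 K
steel: ΔL = 1.1×10⁻⁵ × 2.680 m × 59.6 = 1.7570×10⁻³ m = 1.7570 mm
gold: ΔL = 1.44×10⁻⁵ × 2.680 m × 59.6 = 2.3001×10⁻³ m = 2.3001 mm
difference = 2.3001 − 1.7570 = 0.5431 mm

0.543 mm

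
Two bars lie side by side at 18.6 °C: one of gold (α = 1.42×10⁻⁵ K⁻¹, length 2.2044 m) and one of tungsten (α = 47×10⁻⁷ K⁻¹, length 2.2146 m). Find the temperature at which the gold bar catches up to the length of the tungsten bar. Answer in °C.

Equal length when α₁L₁ΔT − α₂L₂ΔT = L₂ − L₁ = 1.02×10⁻² m
α₁L₁ = 3.130248×10⁻⁵, α₂L₂ = 1.040862×10⁻⁵ → Δ(αL) = 2.089386×10⁻⁵ m/K
ΔT = 1.02×10⁻² / 2.089386×10⁻⁵ = 488.182 K, so T = 18.6 + 488.182 = 506.782 °C

T = 506.8 °C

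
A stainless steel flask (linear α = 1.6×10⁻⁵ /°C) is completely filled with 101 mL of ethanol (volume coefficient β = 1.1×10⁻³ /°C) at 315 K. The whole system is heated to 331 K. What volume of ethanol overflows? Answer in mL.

1.70 mL

The flask also expands: β_container ≈ 3α = 4.8×10⁻⁵ /K
Net overflow = V₀(β_liq − 3α_cont)ΔT
β − 3α = 1.10×10⁻³ − 4.8×10⁻⁵ = 1.052×10⁻³ /K; ΔT = 16 K
ΔV = 101 × 1.052×10⁻³ × 16 = 1.70 mL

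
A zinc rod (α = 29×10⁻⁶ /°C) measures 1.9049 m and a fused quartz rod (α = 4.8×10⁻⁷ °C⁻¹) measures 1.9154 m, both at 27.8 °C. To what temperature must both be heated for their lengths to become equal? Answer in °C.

T = 221.1 °C

L₁(1 + α₁ΔT) = L₂(1 + α₂ΔT) ⇒ ΔT = (L₂ − L₁)/(α₁L₁ − α₂L₂)
L₂ − L₁ = 1.9154 − 1.9049 = 1.05×10⁻² m
α₁L₁ − α₂L₂ = 29×10⁻⁶×1.9049 − 4.8×10⁻⁷×1.9154 = 5.4322708×10⁻⁵ m/K
ΔT = 1.05×10⁻² / 5.4322708×10⁻⁵ = 193.289 K
T = 27.8 + 193.289 = 221.089 °C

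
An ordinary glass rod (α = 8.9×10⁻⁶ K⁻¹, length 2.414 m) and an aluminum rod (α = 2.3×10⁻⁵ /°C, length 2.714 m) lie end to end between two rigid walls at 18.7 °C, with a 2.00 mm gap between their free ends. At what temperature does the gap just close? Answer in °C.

α₁L₁ = 2.14846×10⁻⁵ m/K, α₂L₂ = 6.2422×10⁻⁵ m/K → total 8.39066×10⁻⁵ m/K
ΔT = g/(α₁L₁+α₂L₂) = 2.00×10⁻³ / 8.39066×10⁻⁵ = 23.836 K
T = 18.7 + 23.836 = 42.536 °C

T = 42.5 °C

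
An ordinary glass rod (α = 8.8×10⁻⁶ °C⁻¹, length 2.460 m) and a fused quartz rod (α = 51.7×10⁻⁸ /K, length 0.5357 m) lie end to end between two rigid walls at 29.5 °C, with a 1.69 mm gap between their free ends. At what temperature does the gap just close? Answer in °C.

α₁L₁ = 2.1648×10⁻⁵ m/K, α₂L₂ = 2.769569×10⁻⁷ m/K → total 2.19249569×10⁻⁵ m/K
ΔT = g/(α₁L₁+α₂L₂) = 1.69×10⁻³ / 2.19249569×10⁻⁵ = 77.08 K
T = 29.5 + 77.08 = 106.58 °C

T = 107 °C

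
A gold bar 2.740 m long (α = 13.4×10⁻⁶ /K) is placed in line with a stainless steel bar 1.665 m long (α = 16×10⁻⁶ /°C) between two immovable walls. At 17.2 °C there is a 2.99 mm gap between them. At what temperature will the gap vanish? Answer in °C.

T = 64.4 °C

α₁L₁ = 3.6716×10⁻⁵ m/K, α₂L₂ = 2.664×10⁻⁵ m/K → total 6.3356×10⁻⁵ m/K
ΔT = g/(α₁L₁+α₂L₂) = 2.99×10⁻³ / 6.3356×10⁻⁵ = 47.194 K
T = 17.2 + 47.194 = 64.394 °C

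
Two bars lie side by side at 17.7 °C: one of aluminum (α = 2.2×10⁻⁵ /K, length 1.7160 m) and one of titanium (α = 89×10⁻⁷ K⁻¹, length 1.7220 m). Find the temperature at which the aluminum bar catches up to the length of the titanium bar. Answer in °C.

L₁(1 + α₁ΔT) = L₂(1 + α₂ΔT) ⇒ ΔT = (L₂ − L₁)/(α₁L₁ − α₂L₂)
L₂ − L₁ = 1.7220 − 1.7160 = 6.00×10⁻³ m
α₁L₁ − α₂L₂ = 2.2×10⁻⁵×1.7160 − 89×10⁻⁷×1.7220 = 2.24262×10⁻⁵ m/K
ΔT = 6.00×10⁻³ / 2.24262×10⁻⁵ = 267.544 K
T = 17.7 + 267.544 = 285.244 °C

T = 285.2 °C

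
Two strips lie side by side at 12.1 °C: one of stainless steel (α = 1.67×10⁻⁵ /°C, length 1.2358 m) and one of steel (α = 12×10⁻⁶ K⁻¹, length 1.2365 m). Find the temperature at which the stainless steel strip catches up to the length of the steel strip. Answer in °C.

Equal length when α₁L₁ΔT − α₂L₂ΔT = L₂ − L₁ = 7.00×10⁻⁴ m
α₁L₁ = 2.063786×10⁻⁵, α₂L₂ = 1.4838×10⁻⁵ → Δ(αL) = 5.79986×10⁻⁶ m/K
ΔT = 7.00×10⁻⁴ / 5.79986×10⁻⁶ = 120.693 K, so T = 12.1 + 120.693 = 132.793 °C

T = 132.8 °C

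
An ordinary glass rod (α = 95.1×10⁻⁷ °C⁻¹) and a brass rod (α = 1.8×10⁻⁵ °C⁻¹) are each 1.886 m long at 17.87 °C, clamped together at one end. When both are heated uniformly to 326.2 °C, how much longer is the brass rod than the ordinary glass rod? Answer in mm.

4.94 mm

ΔT = 308.33 K
ordinary glass: ΔL = 95.1×10⁻⁷ × 1.886 m × 308.33 = 5.5302×10⁻³ m = 5.5302 mm
brass: ΔL = 1.8×10⁻⁵ × 1.886 m × 308.33 = 1.0467×10⁻² m = 10.467 mm
difference = 10.467 − 5.5302 = 4.9368 mm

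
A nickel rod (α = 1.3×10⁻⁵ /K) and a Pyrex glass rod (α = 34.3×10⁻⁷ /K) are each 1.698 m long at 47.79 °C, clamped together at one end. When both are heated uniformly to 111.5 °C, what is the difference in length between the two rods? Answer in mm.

1.04 mm

ΔT = 63.71 K
nickel: ΔL = 1.3×10⁻⁵ × 1.698 m × 63.71 = 1.4063×10⁻³ m = 1.4063 mm
Pyrex glass: ΔL = 34.3×10⁻⁷ × 1.698 m × 63.71 = 3.7106×10⁻⁴ m = 0.37106 mm
difference = 1.4063 − 0.37106 = 1.03524 mm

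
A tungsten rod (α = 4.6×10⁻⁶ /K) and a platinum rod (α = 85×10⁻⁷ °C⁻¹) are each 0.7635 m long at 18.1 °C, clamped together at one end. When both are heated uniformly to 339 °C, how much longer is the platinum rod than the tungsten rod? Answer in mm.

0.956 mm

ΔT = 320.9 K
tungsten: ΔL = 4.6×10⁻⁶ × 0.7635 m × 320.9 = 1.1270×10⁻³ m = 1.1270 mm
platinum: ΔL = 85×10⁻⁷ × 0.7635 m × 320.9 = 2.0826×10⁻³ m = 2.0826 mm
difference = 2.0826 − 1.1270 = 0.9556 mm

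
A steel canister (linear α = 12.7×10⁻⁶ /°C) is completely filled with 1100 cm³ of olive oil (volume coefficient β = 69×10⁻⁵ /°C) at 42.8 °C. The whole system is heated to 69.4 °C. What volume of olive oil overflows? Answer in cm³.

19.1 cm³

The canister also expands: β_container ≈ 3α = 3.81×10⁻⁵ /K
Net overflow = V₀(β_liq − 3α_cont)ΔT
β − 3α = 6.90×10⁻⁴ − 3.81×10⁻⁵ = 6.519×10⁻⁴ /K; ΔT = 26.6 K
ΔV = 1100 × 6.519×10⁻⁴ × 26.6 = 19.1 cm³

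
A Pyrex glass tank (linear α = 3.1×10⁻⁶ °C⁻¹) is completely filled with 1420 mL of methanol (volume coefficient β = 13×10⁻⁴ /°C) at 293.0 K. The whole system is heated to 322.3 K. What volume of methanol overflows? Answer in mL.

53.7 mL

The tank also expands: β_container ≈ 3α = 9.3×10⁻⁶ /K
Net overflow = V₀(β_liq − 3α_cont)ΔT
β − 3α = 1.30×10⁻³ − 9.3×10⁻⁶ = 1.2907×10⁻³ /K; ΔT = 29.3 K
ΔV = 1420 × 1.2907×10⁻³ × 29.3 = 53.7 mL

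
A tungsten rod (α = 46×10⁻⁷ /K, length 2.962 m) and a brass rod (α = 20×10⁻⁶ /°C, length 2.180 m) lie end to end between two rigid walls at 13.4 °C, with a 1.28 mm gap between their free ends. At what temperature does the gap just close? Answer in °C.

T = 35.8 °C

Gap closes when ΔL₁ + ΔL₂ = 1.28 mm = 1.28×10⁻³ m
(α₁L₁ + α₂L₂)ΔT = g
α₁L₁ + α₂L₂ = 46×10⁻⁷×2.962 + 20×10⁻⁶×2.180 = 5.72252×10⁻⁵ m/K
ΔT = 1.28×10⁻³ / 5.72252×10⁻⁵ = 22.368 K
T = 13.4 + 22.368 = 35.768 °C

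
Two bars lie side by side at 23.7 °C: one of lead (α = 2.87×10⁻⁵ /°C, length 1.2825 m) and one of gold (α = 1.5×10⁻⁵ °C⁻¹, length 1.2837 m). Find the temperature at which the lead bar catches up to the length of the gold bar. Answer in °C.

Equal length when α₁L₁ΔT − α₂L₂ΔT = L₂ − L₁ = 1.20×10⁻³ m
α₁L₁ = 3.680775×10⁻⁵, α₂L₂ = 1.92555×10⁻⁵ → Δ(αL) = 1.755225×10⁻⁵ m/K
ΔT = 1.20×10⁻³ / 1.755225×10⁻⁵ = 68.3673 K, so T = 23.7 + 68.3673 = 92.0673 °C

T = 92.07 °C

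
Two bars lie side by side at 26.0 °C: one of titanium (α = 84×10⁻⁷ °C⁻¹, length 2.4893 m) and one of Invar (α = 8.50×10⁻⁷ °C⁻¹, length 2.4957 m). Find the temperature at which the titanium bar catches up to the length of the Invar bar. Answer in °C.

Equal length when α₁L₁ΔT − α₂L₂ΔT = L₂ − L₁ = 6.40×10⁻³ m
α₁L₁ = 2.091012×10⁻⁵, α₂L₂ = 2.121345×10⁻⁶ → Δ(αL) = 1.8788775×10⁻⁵ m/K
ΔT = 6.40×10⁻³ / 1.8788775×10⁻⁵ = 340.629 K, so T = 26.0 + 340.629 = 366.629 °C

T = 366.6 °C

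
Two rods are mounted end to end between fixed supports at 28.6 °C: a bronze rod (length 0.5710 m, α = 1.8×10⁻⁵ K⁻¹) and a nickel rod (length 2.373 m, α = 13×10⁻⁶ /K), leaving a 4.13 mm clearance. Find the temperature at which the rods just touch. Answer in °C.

Gap closes when ΔL₁ + ΔL₂ = 4.13 mm = 4.13×10⁻³ m
(α₁L₁ + α₂L₂)ΔT = g
α₁L₁ + α₂L₂ = 1.8×10⁻⁵×0.5710 + 13×10⁻⁶×2.373 = 4.1127×10⁻⁵ m/K
ΔT = 4.13×10⁻³ / 4.1127×10⁻⁵ = 100.42 K
T = 28.6 + 100.42 = 129.02 °C

T = 129 °C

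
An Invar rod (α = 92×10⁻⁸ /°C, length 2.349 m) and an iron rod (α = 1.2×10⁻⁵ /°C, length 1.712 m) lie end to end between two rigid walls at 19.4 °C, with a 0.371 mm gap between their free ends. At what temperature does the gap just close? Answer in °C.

Gap closes when ΔL₁ + ΔL₂ = 0.371 mm = 3.71×10⁻⁴ m
(α₁L₁ + α₂L₂)ΔT = g
α₁L₁ + α₂L₂ = 92×10⁻⁸×2.349 + 1.2×10⁻⁵×1.712 = 2.270508×10⁻⁵ m/K
ΔT = 3.71×10⁻⁴ / 2.270508×10⁻⁵ = 16.340 K
T = 19.4 + 16.340 = 35.740 °C

T = 35.7 °C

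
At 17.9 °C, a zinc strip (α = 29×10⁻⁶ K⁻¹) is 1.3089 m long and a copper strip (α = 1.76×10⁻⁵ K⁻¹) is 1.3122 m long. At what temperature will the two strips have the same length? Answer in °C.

Equal length when α₁L₁ΔT − α₂L₂ΔT = L₂ − L₁ = 3.30×10⁻³ m
α₁L₁ = 3.79581×10⁻⁵, α₂L₂ = 2.309472×10⁻⁵ → Δ(αL) = 1.486338×10⁻⁵ m/K
ΔT = 3.30×10⁻³ / 1.486338×10⁻⁵ = 222.022 K, so T = 17.9 + 222.022 = 239.922 °C

T = 239.9 °C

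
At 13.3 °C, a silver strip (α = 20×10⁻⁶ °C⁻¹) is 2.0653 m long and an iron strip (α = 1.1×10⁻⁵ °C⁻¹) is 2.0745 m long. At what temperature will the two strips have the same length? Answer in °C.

L₁(1 + α₁ΔT) = L₂(1 + α₂ΔT) ⇒ ΔT = (L₂ − L₁)/(α₁L₁ − α₂L₂)
L₂ − L₁ = 2.0745 − 2.0653 = 9.20×10⁻³ m
α₁L₁ − α₂L₂ = 20×10⁻⁶×2.0653 − 1.1×10⁻⁵×2.0745 = 1.84865×10⁻⁵ m/K
ΔT = 9.20×10⁻³ / 1.84865×10⁻⁵ = 497.660 K
T = 13.3 + 497.660 = 510.960 °C

T = 511.0 °C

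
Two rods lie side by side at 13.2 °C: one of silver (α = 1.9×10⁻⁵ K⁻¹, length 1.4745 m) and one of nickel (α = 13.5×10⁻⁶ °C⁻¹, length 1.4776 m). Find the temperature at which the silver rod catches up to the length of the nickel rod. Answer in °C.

T = 397.4 °C

L₁(1 + α₁ΔT) = L₂(1 + α₂ΔT) ⇒ ΔT = (L₂ − L₁)/(α₁L₁ − α₂L₂)
L₂ − L₁ = 1.4776 − 1.4745 = 3.10×10⁻³ m
α₁L₁ − α₂L₂ = 1.9×10⁻⁵×1.4745 − 13.5×10⁻⁶×1.4776 = 8.0679×10⁻⁶ m/K
ΔT = 3.10×10⁻³ / 8.0679×10⁻⁶ = 384.239 K
T = 13.2 + 384.239 = 397.439 °C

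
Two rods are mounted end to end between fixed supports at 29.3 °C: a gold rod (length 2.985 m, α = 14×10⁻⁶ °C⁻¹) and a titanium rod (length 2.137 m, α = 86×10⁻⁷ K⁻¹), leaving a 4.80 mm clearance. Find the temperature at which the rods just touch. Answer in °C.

T = 109 °C

Gap closes when ΔL₁ + ΔL₂ = 4.80 mm = 4.80×10⁻³ m
(α₁L₁ + α₂L₂)ΔT = g
α₁L₁ + α₂L₂ = 14×10⁻⁶×2.985 + 86×10⁻⁷×2.137 = 6.01682×10⁻⁵ m/K
ΔT = 4.80×10⁻³ / 6.01682×10⁻⁵ = 79.78 K
T = 29.3 + 79.78 = 109.08 °C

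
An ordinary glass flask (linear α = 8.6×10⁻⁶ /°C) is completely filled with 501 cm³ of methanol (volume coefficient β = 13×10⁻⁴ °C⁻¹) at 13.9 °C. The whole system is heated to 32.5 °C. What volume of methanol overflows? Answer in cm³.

The flask also expands: β_container ≈ 3α = 2.58×10⁻⁵ /K
Net overflow = V₀(β_liq − 3α_cont)ΔT
β − 3α = 1.30×10⁻³ − 2.58×10⁻⁵ = 1.2742×10⁻³ /K; ΔT = 18.6 K
ΔV = 501 × 1.2742×10⁻³ × 18.6 = 11.9 cm³

11.9 cm³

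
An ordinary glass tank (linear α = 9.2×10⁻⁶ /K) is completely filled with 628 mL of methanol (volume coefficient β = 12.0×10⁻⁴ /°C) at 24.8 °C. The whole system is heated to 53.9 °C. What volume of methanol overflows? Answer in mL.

The tank also expands: β_container ≈ 3α = 2.76×10⁻⁵ /K
Net overflow = V₀(β_liq − 3α_cont)ΔT
β − 3α = 1.20×10⁻³ − 2.76×10⁻⁵ = 1.1724×10⁻³ /K; ΔT = 29.1 K
ΔV = 628 × 1.1724×10⁻³ × 29.1 = 21.4 mL

21.4 mL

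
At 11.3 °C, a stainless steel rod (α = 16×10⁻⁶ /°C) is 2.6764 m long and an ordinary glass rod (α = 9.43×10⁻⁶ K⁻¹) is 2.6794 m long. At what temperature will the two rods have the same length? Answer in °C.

T = 182.2 °C

Equal length when α₁L₁ΔT − α₂L₂ΔT = L₂ − L₁ = 3.00×10⁻³ m
α₁L₁ = 4.28224×10⁻⁵, α₂L₂ = 2.5266742×10⁻⁵ → Δ(αL) = 1.7555658×10⁻⁵ m/K
ΔT = 3.00×10⁻³ / 1.7555658×10⁻⁵ = 170.885 K, so T = 11.3 + 170.885 = 182.185 °C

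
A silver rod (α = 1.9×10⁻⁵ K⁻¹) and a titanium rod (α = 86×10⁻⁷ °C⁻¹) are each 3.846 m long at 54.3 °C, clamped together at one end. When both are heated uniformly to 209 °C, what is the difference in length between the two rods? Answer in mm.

6.19 mm

ΔT = 154.7 K
silver: ΔL = 1.9×10⁻⁵ × 3.846 m × 154.7 = 1.1305×10⁻² m = 11.305 mm
titanium: ΔL = 86×10⁻⁷ × 3.846 m × 154.7 = 5.1168×10⁻³ m = 5.1168 mm
difference = 11.305 − 5.1168 = 6.1882 mm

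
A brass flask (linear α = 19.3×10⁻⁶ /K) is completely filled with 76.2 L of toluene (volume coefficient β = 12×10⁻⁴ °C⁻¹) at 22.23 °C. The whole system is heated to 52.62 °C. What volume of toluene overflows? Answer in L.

2.64 L

The flask also expands: β_container ≈ 3α = 5.79×10⁻⁵ /K
Net overflow = V₀(β_liq − 3α_cont)ΔT
β − 3α = 1.20×10⁻³ − 5.79×10⁻⁵ = 1.1421×10⁻³ /K; ΔT = 30.39 K
ΔV = 76.2 × 1.1421×10⁻³ × 30.39 = 2.64 L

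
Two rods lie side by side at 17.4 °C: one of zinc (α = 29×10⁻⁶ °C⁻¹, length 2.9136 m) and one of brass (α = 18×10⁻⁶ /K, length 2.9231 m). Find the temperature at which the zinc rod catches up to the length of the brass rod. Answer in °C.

T = 315.4 °C

Equal length when α₁L₁ΔT − α₂L₂ΔT = L₂ − L₁ = 9.50×10⁻³ m
α₁L₁ = 8.44944×10⁻⁵, α₂L₂ = 5.26158×10⁻⁵ → Δ(αL) = 3.18786×10⁻⁵ m/K
ΔT = 9.50×10⁻³ / 3.18786×10⁻⁵ = 298.006 K, so T = 17.4 + 298.006 = 315.406 °C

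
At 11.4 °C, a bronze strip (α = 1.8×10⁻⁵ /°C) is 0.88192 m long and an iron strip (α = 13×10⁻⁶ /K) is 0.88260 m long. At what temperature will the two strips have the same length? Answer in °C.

T = 165.9 °C

L₁(1 + α₁ΔT) = L₂(1 + α₂ΔT) ⇒ ΔT = (L₂ − L₁)/(α₁L₁ − α₂L₂)
L₂ − L₁ = 0.88260 − 0.88192 = 6.80×10⁻⁴ m
α₁L₁ − α₂L₂ = 1.8×10⁻⁵×0.88192 − 13×10⁻⁶×0.88260 = 4.40076×10⁻⁶ m/K
ΔT = 6.80×10⁻⁴ / 4.40076×10⁻⁶ = 154.519 K
T = 11.4 + 154.519 = 165.919 °C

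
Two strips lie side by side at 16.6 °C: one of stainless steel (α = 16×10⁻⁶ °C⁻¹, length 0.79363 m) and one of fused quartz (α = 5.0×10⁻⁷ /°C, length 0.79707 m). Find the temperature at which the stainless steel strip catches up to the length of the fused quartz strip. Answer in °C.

Equal length when α₁L₁ΔT − α₂L₂ΔT = L₂ − L₁ = 3.44×10⁻³ m
α₁L₁ = 1.269808×10⁻⁵, α₂L₂ = 3.98535×10⁻⁷ → Δ(αL) = 1.2299545×10⁻⁵ m/K
ΔT = 3.44×10⁻³ / 1.2299545×10⁻⁵ = 279.685 K, so T = 16.6 + 279.685 = 296.285 °C

T = 296.3 °C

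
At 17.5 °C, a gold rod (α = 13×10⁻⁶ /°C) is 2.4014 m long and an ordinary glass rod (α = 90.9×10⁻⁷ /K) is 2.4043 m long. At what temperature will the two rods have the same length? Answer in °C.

T = 327.2 °C

L₁(1 + α₁ΔT) = L₂(1 + α₂ΔT) ⇒ ΔT = (L₂ − L₁)/(α₁L₁ − α₂L₂)
L₂ − L₁ = 2.4043 − 2.4014 = 2.90×10⁻³ m
α₁L₁ − α₂L₂ = 13×10⁻⁶×2.4014 − 90.9×10⁻⁷×2.4043 = 9.363113×10⁻⁶ m/K
ΔT = 2.90×10⁻³ / 9.363113×10⁻⁶ = 309.726 K
T = 17.5 + 309.726 = 327.226 °C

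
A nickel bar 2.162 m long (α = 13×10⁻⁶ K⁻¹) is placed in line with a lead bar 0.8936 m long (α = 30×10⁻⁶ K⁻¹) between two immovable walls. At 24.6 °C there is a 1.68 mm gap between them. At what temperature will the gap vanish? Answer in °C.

T = 55.2 °C

Gap closes when ΔL₁ + ΔL₂ = 1.68 mm = 1.68×10⁻³ m
(α₁L₁ + α₂L₂)ΔT = g
α₁L₁ + α₂L₂ = 13×10⁻⁶×2.162 + 30×10⁻⁶×0.8936 = 5.4914×10⁻⁵ m/K
ΔT = 1.68×10⁻³ / 5.4914×10⁻⁵ = 30.593 K
T = 24.6 + 30.593 = 55.193 °C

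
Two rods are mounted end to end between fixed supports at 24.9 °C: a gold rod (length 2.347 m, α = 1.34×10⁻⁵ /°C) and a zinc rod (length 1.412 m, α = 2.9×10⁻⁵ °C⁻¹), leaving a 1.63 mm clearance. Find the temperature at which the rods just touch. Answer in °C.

α₁L₁ = 3.14498×10⁻⁵ m/K, α₂L₂ = 4.0948×10⁻⁵ m/K → total 7.23978×10⁻⁵ m/K
ΔT = g/(α₁L₁+α₂L₂) = 1.63×10⁻³ / 7.23978×10⁻⁵ = 22.514 K
T = 24.9 + 22.514 = 47.414 °C

T = 47.4 °C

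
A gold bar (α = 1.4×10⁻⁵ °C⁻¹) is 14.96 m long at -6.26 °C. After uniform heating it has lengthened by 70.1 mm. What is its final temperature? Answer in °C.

ΔL = αL₀ΔT ⇒ ΔT = ΔL / (αL₀)
ΔT = 70.1×10⁻³ m / (1.4×10⁻⁵ × 14.96 m) = 334.70 K
T = -6.26 + 334.70 = 328.44 °C

T = 328 °C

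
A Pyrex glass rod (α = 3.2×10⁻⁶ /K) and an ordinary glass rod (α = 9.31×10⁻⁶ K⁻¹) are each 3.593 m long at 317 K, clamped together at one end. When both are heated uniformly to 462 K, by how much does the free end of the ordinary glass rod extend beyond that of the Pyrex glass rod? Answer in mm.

ΔT = 145 K
Pyrex glass: ΔL = 3.2×10⁻⁶ × 3.593 m × 145 = 1.6672×10⁻³ m = 1.6672 mm
ordinary glass: ΔL = 9.31×10⁻⁶ × 3.593 m × 145 = 4.8504×10⁻³ m = 4.8504 mm
difference = 4.8504 − 1.6672 = 3.1832 mm

3.18 mm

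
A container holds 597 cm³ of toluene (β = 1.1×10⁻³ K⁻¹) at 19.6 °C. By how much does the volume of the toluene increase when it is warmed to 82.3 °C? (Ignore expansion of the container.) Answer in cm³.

ΔV = 41.2 cm³

|ΔT| = |82.3 − 19.6| = 62.7 K
ΔV = βV₀ΔT = (1.1×10⁻³)(597)(62.7) = 41.2 cm³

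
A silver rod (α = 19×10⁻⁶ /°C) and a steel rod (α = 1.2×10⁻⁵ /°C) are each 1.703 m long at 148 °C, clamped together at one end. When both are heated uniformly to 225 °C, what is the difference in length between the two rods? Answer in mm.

0.918 mm

ΔT = 77 K
silver: ΔL = 19×10⁻⁶ × 1.703 m × 77 = 2.4915×10⁻³ m = 2.4915 mm
steel: ΔL = 1.2×10⁻⁵ × 1.703 m × 77 = 1.5736×10⁻³ m = 1.5736 mm
difference = 2.4915 − 1.5736 = 0.9179 mm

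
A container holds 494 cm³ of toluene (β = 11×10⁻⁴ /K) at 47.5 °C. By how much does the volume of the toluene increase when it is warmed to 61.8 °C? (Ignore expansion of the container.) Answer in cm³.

ΔV = 7.77 cm³

|ΔT| = |61.8 − 47.5| = 14.3 K
ΔV = βV₀ΔT = (11×10⁻⁴)(494)(14.3) = 7.77 cm³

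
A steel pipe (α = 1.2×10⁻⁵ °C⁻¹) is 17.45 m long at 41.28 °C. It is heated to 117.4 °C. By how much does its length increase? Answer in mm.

ΔL = 15.9 mm

|ΔT| = |117.4 − 41.28| = 76.12 K
ΔL = αL₀ΔT = (1.2×10⁻⁵)(17.45)(76.12) = 1.59×10⁻² m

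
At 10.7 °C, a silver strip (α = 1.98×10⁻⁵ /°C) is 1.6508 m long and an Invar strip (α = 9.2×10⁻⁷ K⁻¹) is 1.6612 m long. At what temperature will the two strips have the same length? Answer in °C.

Equal length when α₁L₁ΔT − α₂L₂ΔT = L₂ − L₁ = 1.04×10⁻² m
α₁L₁ = 3.268584×10⁻⁵, α₂L₂ = 1.528304×10⁻⁶ → Δ(αL) = 3.1157536×10⁻⁵ m/K
ΔT = 1.04×10⁻² / 3.1157536×10⁻⁵ = 333.788 K, so T = 10.7 + 333.788 = 344.488 °C

T = 344.5 °C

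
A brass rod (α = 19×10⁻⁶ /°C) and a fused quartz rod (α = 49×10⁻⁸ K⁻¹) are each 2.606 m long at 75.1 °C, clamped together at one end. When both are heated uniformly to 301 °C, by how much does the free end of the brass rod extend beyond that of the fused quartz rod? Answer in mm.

10.9 mm

ΔT = 225.9 K
brass: ΔL = 19×10⁻⁶ × 2.606 m × 225.9 = 1.1185×10⁻² m = 11.185 mm
fused quartz: ΔL = 49×10⁻⁸ × 2.606 m × 225.9 = 2.8846×10⁻⁴ m = 0.28846 mm
difference = 11.185 − 0.28846 = 10.89654 mm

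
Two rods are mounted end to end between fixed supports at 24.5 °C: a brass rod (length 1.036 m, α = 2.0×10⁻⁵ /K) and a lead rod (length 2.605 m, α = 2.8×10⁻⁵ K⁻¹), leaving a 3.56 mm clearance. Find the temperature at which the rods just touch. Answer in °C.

T = 62.5 °C

α₁L₁ = 2.072×10⁻⁵ m/K, α₂L₂ = 7.294×10⁻⁵ m/K → total 9.366×10⁻⁵ m/K
ΔT = g/(α₁L₁+α₂L₂) = 3.56×10⁻³ / 9.366×10⁻⁵ = 38.010 K
T = 24.5 + 38.010 = 62.510 °C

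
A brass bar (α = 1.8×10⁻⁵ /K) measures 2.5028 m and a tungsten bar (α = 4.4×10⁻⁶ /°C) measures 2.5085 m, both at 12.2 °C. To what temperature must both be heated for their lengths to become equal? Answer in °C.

L₁(1 + α₁ΔT) = L₂(1 + α₂ΔT) ⇒ ΔT = (L₂ − L₁)/(α₁L₁ − α₂L₂)
L₂ − L₁ = 2.5085 − 2.5028 = 5.70×10⁻³ m
α₁L₁ − α₂L₂ = 1.8×10⁻⁵×2.5028 − 4.4×10⁻⁶×2.5085 = 3.4013×10⁻⁵ m/K
ΔT = 5.70×10⁻³ / 3.4013×10⁻⁵ = 167.583 K
T = 12.2 + 167.583 = 179.783 °C

T = 179.8 °C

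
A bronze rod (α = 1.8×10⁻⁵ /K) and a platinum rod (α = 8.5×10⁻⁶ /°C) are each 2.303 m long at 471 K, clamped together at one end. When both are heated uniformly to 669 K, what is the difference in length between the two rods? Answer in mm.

4.33 mm

ΔT = 198 K
bronze: ΔL = 1.8×10⁻⁵ × 2.303 m × 198 = 8.2079×10⁻³ m = 8.2079 mm
platinum: ΔL = 8.5×10⁻⁶ × 2.303 m × 198 = 3.8759×10⁻³ m = 3.8759 mm
difference = 8.2079 − 3.8759 = 4.3320 mm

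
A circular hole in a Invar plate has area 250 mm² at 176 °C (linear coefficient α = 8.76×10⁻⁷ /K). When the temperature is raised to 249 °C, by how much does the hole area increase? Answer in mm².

ΔA = 0.0320 mm²

Area coefficient ≈ 2α; |ΔT| = 73 K
ΔA = 2αA₀ΔT = 2(8.76×10⁻⁷)(250)(73) = 0.0320 mm²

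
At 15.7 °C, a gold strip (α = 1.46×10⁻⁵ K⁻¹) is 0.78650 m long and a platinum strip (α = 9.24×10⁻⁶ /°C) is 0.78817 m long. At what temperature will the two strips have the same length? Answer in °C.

T = 413.3 °C

Equal length when α₁L₁ΔT − α₂L₂ΔT = L₂ − L₁ = 1.67×10⁻³ m
α₁L₁ = 1.14829×10⁻⁵, α₂L₂ = 7.2826908×10⁻⁶ → Δ(αL) = 4.2002092×10⁻⁶ m/K
ΔT = 1.67×10⁻³ / 4.2002092×10⁻⁶ = 397.599 K, so T = 15.7 + 397.599 = 413.299 °C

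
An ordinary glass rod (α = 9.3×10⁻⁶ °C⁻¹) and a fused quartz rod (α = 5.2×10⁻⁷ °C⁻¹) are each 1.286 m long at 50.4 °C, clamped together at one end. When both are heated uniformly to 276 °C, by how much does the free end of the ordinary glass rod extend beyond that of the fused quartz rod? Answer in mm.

ΔT = 225.6 K
ordinary glass: ΔL = 9.3×10⁻⁶ × 1.286 m × 225.6 = 2.6981×10⁻³ m = 2.6981 mm
fused quartz: ΔL = 5.2×10⁻⁷ × 1.286 m × 225.6 = 1.5086×10⁻⁴ m = 0.15086 mm
difference = 2.6981 − 0.15086 = 2.54724 mm

2.55 mm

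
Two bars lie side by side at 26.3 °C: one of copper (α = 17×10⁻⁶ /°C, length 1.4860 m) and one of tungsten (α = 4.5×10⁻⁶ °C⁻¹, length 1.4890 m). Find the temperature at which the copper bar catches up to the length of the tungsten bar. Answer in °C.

T = 187.9 °C

Equal length when α₁L₁ΔT − α₂L₂ΔT = L₂ − L₁ = 3.00×10⁻³ m
α₁L₁ = 2.5262×10⁻⁵, α₂L₂ = 6.7005×10⁻⁶ → Δ(αL) = 1.85615×10⁻⁵ m/K
ΔT = 3.00×10⁻³ / 1.85615×10⁻⁵ = 161.625 K, so T = 26.3 + 161.625 = 187.925 °C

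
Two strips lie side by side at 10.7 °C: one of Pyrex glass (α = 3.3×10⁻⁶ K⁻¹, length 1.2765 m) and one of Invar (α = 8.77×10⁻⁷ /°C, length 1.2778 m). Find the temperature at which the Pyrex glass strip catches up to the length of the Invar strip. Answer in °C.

T = 431.2 °C

Equal length when α₁L₁ΔT − α₂L₂ΔT = L₂ − L₁ = 1.30×10⁻³ m
α₁L₁ = 4.21245×10⁻⁶, α₂L₂ = 1.1206306×10⁻⁶ → Δ(αL) = 3.0918194×10⁻⁶ m/K
ΔT = 1.30×10⁻³ / 3.0918194×10⁻⁶ = 420.464 K, so T = 10.7 + 420.464 = 431.164 °C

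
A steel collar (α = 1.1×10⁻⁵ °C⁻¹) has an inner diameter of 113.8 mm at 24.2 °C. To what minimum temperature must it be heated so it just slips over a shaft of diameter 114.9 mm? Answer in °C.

T = 903 °C

Required Δd = 114.9 − 113.8 = 1.1 mm
Δd = αd₀ΔT ⇒ ΔT = Δd/(αd₀) = 1.1 / (1.1×10⁻⁵ × 113.8) = 878.73 K
T_min = 24.2 + 878.73 = 902.93 °C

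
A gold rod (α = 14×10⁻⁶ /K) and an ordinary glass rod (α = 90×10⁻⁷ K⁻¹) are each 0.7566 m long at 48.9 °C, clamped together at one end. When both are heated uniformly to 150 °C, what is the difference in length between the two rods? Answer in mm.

0.382 mm

ΔT = 101.1 K
gold: ΔL = 14×10⁻⁶ × 0.7566 m × 101.1 = 1.0709×10⁻³ m = 1.0709 mm
ordinary glass: ΔL = 90×10⁻⁷ × 0.7566 m × 101.1 = 6.8843×10⁻⁴ m = 0.68843 mm
difference = 1.0709 − 0.68843 = 0.38247 mm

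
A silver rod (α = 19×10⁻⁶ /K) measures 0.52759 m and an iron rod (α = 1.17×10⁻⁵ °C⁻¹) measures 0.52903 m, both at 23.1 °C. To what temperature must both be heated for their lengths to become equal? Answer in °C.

T = 398.6 °C

Equal length when α₁L₁ΔT − α₂L₂ΔT = L₂ − L₁ = 1.44×10⁻³ m
α₁L₁ = 1.002421×10⁻⁵, α₂L₂ = 6.189651×10⁻⁶ → Δ(αL) = 3.834559×10⁻⁶ m/K
ΔT = 1.44×10⁻³ / 3.834559×10⁻⁶ = 375.532 K, so T = 23.1 + 375.532 = 398.632 °C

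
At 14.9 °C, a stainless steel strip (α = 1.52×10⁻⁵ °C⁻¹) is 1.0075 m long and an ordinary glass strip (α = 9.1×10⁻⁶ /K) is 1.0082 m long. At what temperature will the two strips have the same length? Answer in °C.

Equal length when α₁L₁ΔT − α₂L₂ΔT = L₂ − L₁ = 7.00×10⁻⁴ m
α₁L₁ = 1.5314×10⁻⁵, α₂L₂ = 9.17462×10⁻⁶ → Δ(αL) = 6.13938×10⁻⁶ m/K
ΔT = 7.00×10⁻⁴ / 6.13938×10⁻⁶ = 114.018 K, so T = 14.9 + 114.018 = 128.918 °C

T = 128.9 °C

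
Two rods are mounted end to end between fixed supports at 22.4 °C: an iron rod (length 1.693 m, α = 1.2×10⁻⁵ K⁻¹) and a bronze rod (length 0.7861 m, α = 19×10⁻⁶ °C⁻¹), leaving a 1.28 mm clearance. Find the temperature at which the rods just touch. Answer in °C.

T = 58.7 °C

α₁L₁ = 2.0316×10⁻⁵ m/K, α₂L₂ = 1.49359×10⁻⁵ m/K → total 3.52519×10⁻⁵ m/K
ΔT = g/(α₁L₁+α₂L₂) = 1.28×10⁻³ / 3.52519×10⁻⁵ = 36.310 K
T = 22.4 + 36.310 = 58.710 °C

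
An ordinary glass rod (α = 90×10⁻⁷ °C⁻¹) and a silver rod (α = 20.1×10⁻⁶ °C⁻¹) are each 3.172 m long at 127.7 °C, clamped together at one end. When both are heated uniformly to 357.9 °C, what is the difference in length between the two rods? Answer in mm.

ΔT = 230.2 K
ordinary glass: ΔL = 90×10⁻⁷ × 3.172 m × 230.2 = 6.5717×10⁻³ m = 6.5717 mm
silver: ΔL = 20.1×10⁻⁶ × 3.172 m × 230.2 = 1.4677×10⁻² m = 14.677 mm
difference = 14.677 − 6.5717 = 8.1053 mm

8.11 mm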